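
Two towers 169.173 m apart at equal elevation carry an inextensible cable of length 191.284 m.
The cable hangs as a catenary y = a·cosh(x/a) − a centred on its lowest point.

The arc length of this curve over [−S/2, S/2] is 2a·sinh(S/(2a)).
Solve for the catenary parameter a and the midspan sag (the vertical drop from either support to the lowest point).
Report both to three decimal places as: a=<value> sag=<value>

a=97.337 sag=39.125

seed: a₀ = √(S³/(24(L−S))) = √(169.173³/(24·22.111)) = 95.518339
iter 1: u=0.885552  f(a)=+8.833e-01  f'(a)=-5.003e-01  a ← 95.518339 − (+8.833e-01/-5.003e-01) = 97.283939
iter 2: u=0.869481  f(a)=+2.509e-02  f'(a)=-4.723e-01  a ← 97.283939 − (+2.509e-02/-4.723e-01) = 97.337061
iter 3: u=0.869006  f(a)=+2.155e-05  f'(a)=-4.714e-01  a ← 97.337061 − (+2.155e-05/-4.714e-01) = 97.337107
iter 4: u=0.869006  f(a)=+1.592e-11  f'(a)=-4.714e-01  a ← 97.337107 − (+1.592e-11/-4.714e-01) = 97.337107
converged: |Δa| < 1e-12 after 4 iterations
sag = a·(cosh(S/(2a)) − 1) = 97.337107·(cosh(0.869006) − 1) = 39.124992
T_max/T_min = cosh(S/(2a)) = 1.401954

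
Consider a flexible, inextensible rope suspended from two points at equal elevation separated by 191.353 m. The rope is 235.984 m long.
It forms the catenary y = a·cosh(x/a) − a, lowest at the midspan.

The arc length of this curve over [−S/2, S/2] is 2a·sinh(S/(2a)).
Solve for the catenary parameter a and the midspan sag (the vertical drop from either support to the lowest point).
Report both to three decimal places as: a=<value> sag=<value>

seed: a₀ = √(S³/(24(L−S))) = √(191.353³/(24·44.631)) = 80.877736
iter 1: u=1.182977  f(a)=+3.229e+00  f'(a)=-1.266e+00  a ← 80.877736 − (+3.229e+00/-1.266e+00) = 83.428218
iter 2: u=1.146812  f(a)=+1.590e-01  f'(a)=-1.144e+00  a ← 83.428218 − (+1.590e-01/-1.144e+00) = 83.567220
iter 3: u=1.144905  f(a)=+4.300e-04  f'(a)=-1.138e+00  a ← 83.567220 − (+4.300e-04/-1.138e+00) = 83.567598
iter 4: u=1.144899  f(a)=+3.163e-09  f'(a)=-1.138e+00  a ← 83.567598 − (+3.163e-09/-1.138e+00) = 83.567598
iter 5: u=1.144899  f(a)=+0.000e+00  f'(a)=-1.138e+00  a ← 83.567598 − (+0.000e+00/-1.138e+00) = 83.567598
converged: |Δa| < 1e-12 after 5 iterations
sag = a·(cosh(S/(2a)) − 1) = 83.567598·(cosh(1.144899) − 1) = 61.020283
T_max/T_min = cosh(S/(2a)) = 1.730191

a=83.568 sag=61.020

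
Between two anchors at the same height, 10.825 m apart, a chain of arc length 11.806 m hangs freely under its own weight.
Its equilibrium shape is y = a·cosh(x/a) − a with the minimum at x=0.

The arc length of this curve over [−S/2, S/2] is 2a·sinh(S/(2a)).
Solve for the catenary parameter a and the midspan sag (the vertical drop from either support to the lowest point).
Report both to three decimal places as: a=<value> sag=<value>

a=7.438 sag=2.058

seed: a₀ = √(S³/(24(L−S))) = √(10.825³/(24·0.981)) = 7.340096
iter 1: u=0.737388  f(a)=+2.702e-02  f'(a)=-2.821e-01  a ← 7.340096 − (+2.702e-02/-2.821e-01) = 7.435866
iter 2: u=0.727891  f(a)=+5.379e-04  f'(a)=-2.710e-01  a ← 7.435866 − (+5.379e-04/-2.710e-01) = 7.437851
iter 3: u=0.727697  f(a)=+2.228e-07  f'(a)=-2.708e-01  a ← 7.437851 − (+2.228e-07/-2.708e-01) = 7.437851
iter 4: u=0.727697  f(a)=+3.730e-14  f'(a)=-2.708e-01  a ← 7.437851 − (+3.730e-14/-2.708e-01) = 7.437851
converged: |Δa| < 1e-12 after 4 iterations
sag = a·(cosh(S/(2a)) − 1) = 7.437851·(cosh(0.727697) − 1) = 2.057781
T_max/T_min = cosh(S/(2a)) = 1.276663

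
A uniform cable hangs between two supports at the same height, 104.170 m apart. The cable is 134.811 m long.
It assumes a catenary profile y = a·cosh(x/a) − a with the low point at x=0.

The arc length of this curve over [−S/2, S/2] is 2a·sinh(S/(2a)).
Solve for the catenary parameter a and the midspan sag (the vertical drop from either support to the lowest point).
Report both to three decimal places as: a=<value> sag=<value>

a=40.831 sag=37.977

seed: a₀ = √(S³/(24(L−S))) = √(104.170³/(24·30.641)) = 39.206395
iter 1: u=1.328482  f(a)=+2.820e+00  f'(a)=-1.857e+00  a ← 39.206395 − (+2.820e+00/-1.857e+00) = 40.725231
iter 2: u=1.278937  f(a)=+1.722e-01  f'(a)=-1.636e+00  a ← 40.725231 − (+1.722e-01/-1.636e+00) = 40.830439
iter 3: u=1.275641  f(a)=+7.339e-04  f'(a)=-1.623e+00  a ← 40.830439 − (+7.339e-04/-1.623e+00) = 40.830891
iter 4: u=1.275627  f(a)=+1.346e-08  f'(a)=-1.622e+00  a ← 40.830891 − (+1.346e-08/-1.622e+00) = 40.830891
iter 5: u=1.275627  f(a)=-2.842e-14  f'(a)=-1.622e+00  a ← 40.830891 − (-2.842e-14/-1.622e+00) = 40.830891
converged: |Δa| < 1e-12 after 5 iterations
sag = a·(cosh(S/(2a)) − 1) = 40.830891·(cosh(1.275627) − 1) = 37.976869
T_max/T_min = cosh(S/(2a)) = 1.930101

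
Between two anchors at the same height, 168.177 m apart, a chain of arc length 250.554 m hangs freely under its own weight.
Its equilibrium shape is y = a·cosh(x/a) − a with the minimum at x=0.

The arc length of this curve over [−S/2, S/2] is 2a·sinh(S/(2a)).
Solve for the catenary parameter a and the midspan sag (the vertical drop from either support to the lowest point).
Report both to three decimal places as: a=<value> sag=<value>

seed: a₀ = √(S³/(24(L−S))) = √(168.177³/(24·82.377)) = 49.050258
iter 1: u=1.714333  f(a)=+1.299e+01  f'(a)=-4.455e+00  a ← 49.050258 − (+1.299e+01/-4.455e+00) = 51.965232
iter 2: u=1.618168  f(a)=+1.248e+00  f'(a)=-3.637e+00  a ← 51.965232 − (+1.248e+00/-3.637e+00) = 52.308318
iter 3: u=1.607555  f(a)=+1.422e-02  f'(a)=-3.555e+00  a ← 52.308318 − (+1.422e-02/-3.555e+00) = 52.312319
iter 4: u=1.607432  f(a)=+1.894e-06  f'(a)=-3.554e+00  a ← 52.312319 − (+1.894e-06/-3.554e+00) = 52.312320
iter 5: u=1.607432  f(a)=+2.842e-14  f'(a)=-3.554e+00  a ← 52.312320 − (+2.842e-14/-3.554e+00) = 52.312320
converged: |Δa| < 1e-12 after 5 iterations
sag = a·(cosh(S/(2a)) − 1) = 52.312320·(cosh(1.607432) − 1) = 83.448151
T_max/T_min = cosh(S/(2a)) = 2.595191

a=52.312 sag=83.448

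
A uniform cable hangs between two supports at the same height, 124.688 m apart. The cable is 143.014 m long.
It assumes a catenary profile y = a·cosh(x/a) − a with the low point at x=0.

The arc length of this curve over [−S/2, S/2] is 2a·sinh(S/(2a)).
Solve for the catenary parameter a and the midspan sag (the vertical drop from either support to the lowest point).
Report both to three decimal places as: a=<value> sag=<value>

seed: a₀ = √(S³/(24(L−S))) = √(124.688³/(24·18.326)) = 66.389214
iter 1: u=0.939068  f(a)=+8.252e-01  f'(a)=-6.023e-01  a ← 66.389214 − (+8.252e-01/-6.023e-01) = 67.759270
iter 2: u=0.920081  f(a)=+2.624e-02  f'(a)=-5.646e-01  a ← 67.759270 − (+2.624e-02/-5.646e-01) = 67.805742
iter 3: u=0.919450  f(a)=+2.845e-05  f'(a)=-5.633e-01  a ← 67.805742 − (+2.845e-05/-5.633e-01) = 67.805792
iter 4: u=0.919449  f(a)=+3.354e-11  f'(a)=-5.633e-01  a ← 67.805792 − (+3.354e-11/-5.633e-01) = 67.805792
converged: |Δa| < 1e-12 after 4 iterations
sag = a·(cosh(S/(2a)) − 1) = 67.805792·(cosh(0.919449) − 1) = 30.737987
T_max/T_min = cosh(S/(2a)) = 1.453324

a=67.806 sag=30.738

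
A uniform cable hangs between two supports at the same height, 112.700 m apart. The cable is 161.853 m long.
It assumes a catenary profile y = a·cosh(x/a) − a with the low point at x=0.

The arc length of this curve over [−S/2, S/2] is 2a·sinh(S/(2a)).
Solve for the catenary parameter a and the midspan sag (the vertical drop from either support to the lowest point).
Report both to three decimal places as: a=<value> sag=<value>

seed: a₀ = √(S³/(24(L−S))) = √(112.700³/(24·49.153)) = 34.834152
iter 1: u=1.617665  f(a)=+6.847e+00  f'(a)=-3.633e+00  a ← 34.834152 − (+6.847e+00/-3.633e+00) = 36.718749
iter 2: u=1.534638  f(a)=+5.949e-01  f'(a)=-3.027e+00  a ← 36.718749 − (+5.949e-01/-3.027e+00) = 36.915297
iter 3: u=1.526467  f(a)=+5.436e-03  f'(a)=-2.972e+00  a ← 36.915297 − (+5.436e-03/-2.972e+00) = 36.917126
iter 4: u=1.526392  f(a)=+4.629e-07  f'(a)=-2.971e+00  a ← 36.917126 − (+4.629e-07/-2.971e+00) = 36.917126
iter 5: u=1.526392  f(a)=-2.842e-14  f'(a)=-2.971e+00  a ← 36.917126 − (-2.842e-14/-2.971e+00) = 36.917126
converged: |Δa| < 1e-12 after 5 iterations
sag = a·(cosh(S/(2a)) − 1) = 36.917126·(cosh(1.526392) − 1) = 52.032144
T_max/T_min = cosh(S/(2a)) = 2.409431

a=36.917 sag=52.032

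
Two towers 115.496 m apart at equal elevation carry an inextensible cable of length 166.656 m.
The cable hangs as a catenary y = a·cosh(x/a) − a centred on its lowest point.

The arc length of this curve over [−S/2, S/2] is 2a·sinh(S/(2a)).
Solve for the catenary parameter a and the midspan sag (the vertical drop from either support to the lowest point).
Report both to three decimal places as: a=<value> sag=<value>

a=37.571 sag=53.835

seed: a₀ = √(S³/(24(L−S))) = √(115.496³/(24·51.160)) = 35.422526
iter 1: u=1.630262  f(a)=+7.245e+00  f'(a)=-3.733e+00  a ← 35.422526 − (+7.245e+00/-3.733e+00) = 37.363416
iter 2: u=1.545576  f(a)=+6.381e-01  f'(a)=-3.102e+00  a ← 37.363416 − (+6.381e-01/-3.102e+00) = 37.569131
iter 3: u=1.537113  f(a)=+6.005e-03  f'(a)=-3.044e+00  a ← 37.569131 − (+6.005e-03/-3.044e+00) = 37.571104
iter 4: u=1.537032  f(a)=+5.430e-07  f'(a)=-3.043e+00  a ← 37.571104 − (+5.430e-07/-3.043e+00) = 37.571104
iter 5: u=1.537032  f(a)=+5.684e-14  f'(a)=-3.043e+00  a ← 37.571104 − (+5.684e-14/-3.043e+00) = 37.571104
converged: |Δa| < 1e-12 after 5 iterations
sag = a·(cosh(S/(2a)) − 1) = 37.571104·(cosh(1.537032) − 1) = 53.835370
T_max/T_min = cosh(S/(2a)) = 2.432893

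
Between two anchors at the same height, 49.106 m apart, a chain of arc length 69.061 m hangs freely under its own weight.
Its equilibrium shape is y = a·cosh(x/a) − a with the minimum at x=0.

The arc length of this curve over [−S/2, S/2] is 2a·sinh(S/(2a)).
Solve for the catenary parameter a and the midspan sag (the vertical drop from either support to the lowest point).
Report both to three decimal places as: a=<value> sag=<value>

seed: a₀ = √(S³/(24(L−S))) = √(49.106³/(24·19.955)) = 15.724265
iter 1: u=1.561472  f(a)=+2.579e+00  f'(a)=-3.213e+00  a ← 15.724265 − (+2.579e+00/-3.213e+00) = 16.526800
iter 2: u=1.485648  f(a)=+2.106e-01  f'(a)=-2.708e+00  a ← 16.526800 − (+2.106e-01/-2.708e+00) = 16.604558
iter 3: u=1.478690  f(a)=+1.680e-03  f'(a)=-2.665e+00  a ← 16.604558 − (+1.680e-03/-2.665e+00) = 16.605188
iter 4: u=1.478634  f(a)=+1.088e-07  f'(a)=-2.665e+00  a ← 16.605188 − (+1.088e-07/-2.665e+00) = 16.605188
iter 5: u=1.478634  f(a)=+0.000e+00  f'(a)=-2.665e+00  a ← 16.605188 − (+0.000e+00/-2.665e+00) = 16.605188
converged: |Δa| < 1e-12 after 5 iterations
sag = a·(cosh(S/(2a)) − 1) = 16.605188·(cosh(1.478634) − 1) = 21.710445
T_max/T_min = cosh(S/(2a)) = 2.307449

a=16.605 sag=21.710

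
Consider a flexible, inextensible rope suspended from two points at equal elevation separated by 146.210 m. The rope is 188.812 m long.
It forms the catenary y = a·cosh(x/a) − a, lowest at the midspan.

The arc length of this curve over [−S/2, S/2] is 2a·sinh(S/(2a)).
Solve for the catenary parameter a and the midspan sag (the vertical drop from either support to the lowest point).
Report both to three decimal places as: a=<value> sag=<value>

a=57.560 sag=53.009

seed: a₀ = √(S³/(24(L−S))) = √(146.210³/(24·42.602)) = 55.289798
iter 1: u=1.322215  f(a)=+3.883e+00  f'(a)=-1.828e+00  a ← 55.289798 − (+3.883e+00/-1.828e+00) = 57.414053
iter 2: u=1.273295  f(a)=+2.350e-01  f'(a)=-1.613e+00  a ← 57.414053 − (+2.350e-01/-1.613e+00) = 57.559763
iter 3: u=1.270071  f(a)=+9.833e-04  f'(a)=-1.599e+00  a ← 57.559763 − (+9.833e-04/-1.599e+00) = 57.560378
iter 4: u=1.270058  f(a)=+1.738e-08  f'(a)=-1.599e+00  a ← 57.560378 − (+1.738e-08/-1.599e+00) = 57.560378
iter 5: u=1.270058  f(a)=+0.000e+00  f'(a)=-1.599e+00  a ← 57.560378 − (+0.000e+00/-1.599e+00) = 57.560378
converged: |Δa| < 1e-12 after 5 iterations
sag = a·(cosh(S/(2a)) − 1) = 57.560378·(cosh(1.270058) − 1) = 53.009464
T_max/T_min = cosh(S/(2a)) = 1.920937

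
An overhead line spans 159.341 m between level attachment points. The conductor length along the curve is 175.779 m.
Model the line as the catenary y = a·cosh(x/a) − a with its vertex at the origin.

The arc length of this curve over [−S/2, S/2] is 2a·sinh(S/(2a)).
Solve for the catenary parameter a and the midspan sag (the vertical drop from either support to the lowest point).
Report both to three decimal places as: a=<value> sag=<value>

a=102.796 sag=32.450

seed: a₀ = √(S³/(24(L−S))) = √(159.341³/(24·16.438)) = 101.265427
iter 1: u=0.786749  f(a)=+5.163e-01  f'(a)=-3.452e-01  a ← 101.265427 − (+5.163e-01/-3.452e-01) = 102.761090
iter 2: u=0.775298  f(a)=+1.166e-02  f'(a)=-3.298e-01  a ← 102.761090 − (+1.166e-02/-3.298e-01) = 102.796452
iter 3: u=0.775032  f(a)=+6.253e-06  f'(a)=-3.294e-01  a ← 102.796452 − (+6.253e-06/-3.294e-01) = 102.796471
iter 4: u=0.775031  f(a)=+1.819e-12  f'(a)=-3.294e-01  a ← 102.796471 − (+1.819e-12/-3.294e-01) = 102.796471
converged: |Δa| < 1e-12 after 4 iterations
sag = a·(cosh(S/(2a)) − 1) = 102.796471·(cosh(0.775031) − 1) = 32.450261
T_max/T_min = cosh(S/(2a)) = 1.315675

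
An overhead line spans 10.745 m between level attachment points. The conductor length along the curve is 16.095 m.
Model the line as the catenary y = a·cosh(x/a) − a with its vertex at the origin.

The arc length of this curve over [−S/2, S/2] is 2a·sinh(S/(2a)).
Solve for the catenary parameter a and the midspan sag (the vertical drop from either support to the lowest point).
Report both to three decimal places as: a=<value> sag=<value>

seed: a₀ = √(S³/(24(L−S))) = √(10.745³/(24·5.350)) = 3.108330
iter 1: u=1.728420  f(a)=+8.584e-01  f'(a)=-4.587e+00  a ← 3.108330 − (+8.584e-01/-4.587e+00) = 3.295479
iter 2: u=1.630264  f(a)=+8.364e-02  f'(a)=-3.733e+00  a ← 3.295479 − (+8.364e-02/-3.733e+00) = 3.317885
iter 3: u=1.619255  f(a)=+9.832e-04  f'(a)=-3.646e+00  a ← 3.317885 − (+9.832e-04/-3.646e+00) = 3.318155
iter 4: u=1.619123  f(a)=+1.394e-07  f'(a)=-3.645e+00  a ← 3.318155 − (+1.394e-07/-3.645e+00) = 3.318155
iter 5: u=1.619123  f(a)=+3.553e-15  f'(a)=-3.645e+00  a ← 3.318155 − (+3.553e-15/-3.645e+00) = 3.318155
converged: |Δa| < 1e-12 after 5 iterations
sag = a·(cosh(S/(2a)) − 1) = 3.318155·(cosh(1.619123) − 1) = 5.386580
T_max/T_min = cosh(S/(2a)) = 2.623366

a=3.318 sag=5.387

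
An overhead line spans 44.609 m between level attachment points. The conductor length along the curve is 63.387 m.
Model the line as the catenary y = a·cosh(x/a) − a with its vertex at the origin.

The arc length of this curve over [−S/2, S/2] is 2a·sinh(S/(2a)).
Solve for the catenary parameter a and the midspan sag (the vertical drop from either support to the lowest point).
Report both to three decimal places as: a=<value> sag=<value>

seed: a₀ = √(S³/(24(L−S))) = √(44.609³/(24·18.778)) = 14.034710
iter 1: u=1.589238  f(a)=+2.519e+00  f'(a)=-3.416e+00  a ← 14.034710 − (+2.519e+00/-3.416e+00) = 14.772212
iter 2: u=1.509896  f(a)=+2.122e-01  f'(a)=-2.862e+00  a ← 14.772212 − (+2.122e-01/-2.862e+00) = 14.846340
iter 3: u=1.502357  f(a)=+1.811e-03  f'(a)=-2.814e+00  a ← 14.846340 − (+1.811e-03/-2.814e+00) = 14.846984
iter 4: u=1.502292  f(a)=+1.345e-07  f'(a)=-2.813e+00  a ← 14.846984 − (+1.345e-07/-2.813e+00) = 14.846984
iter 5: u=1.502292  f(a)=-7.105e-15  f'(a)=-2.813e+00  a ← 14.846984 − (-7.105e-15/-2.813e+00) = 14.846984
converged: |Δa| < 1e-12 after 5 iterations
sag = a·(cosh(S/(2a)) − 1) = 14.846984·(cosh(1.502292) − 1) = 20.151743
T_max/T_min = cosh(S/(2a)) = 2.357295

a=14.847 sag=20.152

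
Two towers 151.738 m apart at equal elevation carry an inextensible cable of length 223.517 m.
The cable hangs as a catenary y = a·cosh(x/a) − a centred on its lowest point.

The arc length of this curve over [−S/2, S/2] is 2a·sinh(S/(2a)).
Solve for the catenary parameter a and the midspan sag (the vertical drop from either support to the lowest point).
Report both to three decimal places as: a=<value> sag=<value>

a=47.935 sag=73.670

seed: a₀ = √(S³/(24(L−S))) = √(151.738³/(24·71.779)) = 45.033656
iter 1: u=1.684718  f(a)=+1.090e+01  f'(a)=-4.189e+00  a ← 45.033656 − (+1.090e+01/-4.189e+00) = 47.636173
iter 2: u=1.592676  f(a)=+1.017e+00  f'(a)=-3.441e+00  a ← 47.636173 − (+1.017e+00/-3.441e+00) = 47.931560
iter 3: u=1.582861  f(a)=+1.084e-02  f'(a)=-3.368e+00  a ← 47.931560 − (+1.084e-02/-3.368e+00) = 47.934779
iter 4: u=1.582755  f(a)=+1.263e-06  f'(a)=-3.368e+00  a ← 47.934779 − (+1.263e-06/-3.368e+00) = 47.934779
iter 5: u=1.582755  f(a)=-2.842e-14  f'(a)=-3.368e+00  a ← 47.934779 − (-2.842e-14/-3.368e+00) = 47.934779
converged: |Δa| < 1e-12 after 5 iterations
sag = a·(cosh(S/(2a)) − 1) = 47.934779·(cosh(1.582755) − 1) = 73.669930
T_max/T_min = cosh(S/(2a)) = 2.536878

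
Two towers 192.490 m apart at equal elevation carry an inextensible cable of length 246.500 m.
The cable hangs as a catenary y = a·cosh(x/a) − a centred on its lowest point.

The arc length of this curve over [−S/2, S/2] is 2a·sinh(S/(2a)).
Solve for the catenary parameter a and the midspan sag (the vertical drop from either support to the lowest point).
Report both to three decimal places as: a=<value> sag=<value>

a=77.117 sag=68.271

seed: a₀ = √(S³/(24(L−S))) = √(192.490³/(24·54.010)) = 74.177049
iter 1: u=1.297504  f(a)=+4.733e+00  f'(a)=-1.717e+00  a ← 74.177049 − (+4.733e+00/-1.717e+00) = 76.934157
iter 2: u=1.251005  f(a)=+2.767e-01  f'(a)=-1.521e+00  a ← 76.934157 − (+2.767e-01/-1.521e+00) = 77.116032
iter 3: u=1.248054  f(a)=+1.075e-03  f'(a)=-1.509e+00  a ← 77.116032 − (+1.075e-03/-1.509e+00) = 77.116744
iter 4: u=1.248043  f(a)=+1.639e-08  f'(a)=-1.509e+00  a ← 77.116744 − (+1.639e-08/-1.509e+00) = 77.116744
iter 5: u=1.248043  f(a)=+2.842e-14  f'(a)=-1.509e+00  a ← 77.116744 − (+2.842e-14/-1.509e+00) = 77.116744
converged: |Δa| < 1e-12 after 5 iterations
sag = a·(cosh(S/(2a)) − 1) = 77.116744·(cosh(1.248043) − 1) = 68.270857
T_max/T_min = cosh(S/(2a)) = 1.885292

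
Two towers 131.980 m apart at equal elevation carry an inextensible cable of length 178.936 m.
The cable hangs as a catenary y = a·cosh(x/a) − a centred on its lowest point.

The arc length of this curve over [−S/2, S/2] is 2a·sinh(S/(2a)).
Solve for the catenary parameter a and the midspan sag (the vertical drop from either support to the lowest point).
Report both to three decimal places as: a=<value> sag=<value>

a=47.403 sag=53.847

seed: a₀ = √(S³/(24(L−S))) = √(131.980³/(24·46.956)) = 45.165936
iter 1: u=1.461057  f(a)=+5.274e+00  f'(a)=-2.558e+00  a ← 45.165936 − (+5.274e+00/-2.558e+00) = 47.227531
iter 2: u=1.397278  f(a)=+3.826e-01  f'(a)=-2.199e+00  a ← 47.227531 − (+3.826e-01/-2.199e+00) = 47.401491
iter 3: u=1.392150  f(a)=+2.362e-03  f'(a)=-2.172e+00  a ← 47.401491 − (+2.362e-03/-2.172e+00) = 47.402578
iter 4: u=1.392118  f(a)=+9.121e-08  f'(a)=-2.172e+00  a ← 47.402578 − (+9.121e-08/-2.172e+00) = 47.402578
iter 5: u=1.392118  f(a)=+2.842e-14  f'(a)=-2.172e+00  a ← 47.402578 − (+2.842e-14/-2.172e+00) = 47.402578
converged: |Δa| < 1e-12 after 5 iterations
sag = a·(cosh(S/(2a)) − 1) = 47.402578·(cosh(1.392118) − 1) = 53.847249
T_max/T_min = cosh(S/(2a)) = 2.135956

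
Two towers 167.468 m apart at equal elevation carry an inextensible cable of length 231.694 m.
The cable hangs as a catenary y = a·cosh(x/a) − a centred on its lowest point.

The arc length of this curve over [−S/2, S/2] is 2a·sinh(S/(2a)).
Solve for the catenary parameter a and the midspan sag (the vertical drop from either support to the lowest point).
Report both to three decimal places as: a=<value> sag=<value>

a=58.131 sag=71.483

seed: a₀ = √(S³/(24(L−S))) = √(167.468³/(24·64.226)) = 55.199697
iter 1: u=1.516929  f(a)=+7.807e+00  f'(a)=-2.908e+00  a ← 55.199697 − (+7.807e+00/-2.908e+00) = 57.884123
iter 2: u=1.446580  f(a)=+6.057e-01  f'(a)=-2.473e+00  a ← 57.884123 − (+6.057e-01/-2.473e+00) = 58.129017
iter 3: u=1.440485  f(a)=+4.322e-03  f'(a)=-2.438e+00  a ← 58.129017 − (+4.322e-03/-2.438e+00) = 58.130790
iter 4: u=1.440441  f(a)=+2.236e-07  f'(a)=-2.438e+00  a ← 58.130790 − (+2.236e-07/-2.438e+00) = 58.130790
iter 5: u=1.440441  f(a)=+0.000e+00  f'(a)=-2.438e+00  a ← 58.130790 − (+0.000e+00/-2.438e+00) = 58.130790
converged: |Δa| < 1e-12 after 5 iterations
sag = a·(cosh(S/(2a)) − 1) = 58.130790·(cosh(1.440441) − 1) = 71.482929
T_max/T_min = cosh(S/(2a)) = 2.229691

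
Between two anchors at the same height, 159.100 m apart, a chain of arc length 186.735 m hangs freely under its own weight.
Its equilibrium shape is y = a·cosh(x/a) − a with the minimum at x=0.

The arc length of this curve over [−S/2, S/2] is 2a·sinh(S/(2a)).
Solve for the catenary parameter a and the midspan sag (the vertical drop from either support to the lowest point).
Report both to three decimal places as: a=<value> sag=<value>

a=79.878 sag=42.996

seed: a₀ = √(S³/(24(L−S))) = √(159.100³/(24·27.635)) = 77.923763
iter 1: u=1.020870  f(a)=+1.476e+00  f'(a)=-7.860e-01  a ← 77.923763 − (+1.476e+00/-7.860e-01) = 79.801962
iter 2: u=0.996843  f(a)=+5.506e-02  f'(a)=-7.284e-01  a ← 79.801962 − (+5.506e-02/-7.284e-01) = 79.877556
iter 3: u=0.995899  f(a)=+8.316e-05  f'(a)=-7.262e-01  a ← 79.877556 − (+8.316e-05/-7.262e-01) = 79.877671
iter 4: u=0.995898  f(a)=+1.904e-10  f'(a)=-7.262e-01  a ← 79.877671 − (+1.904e-10/-7.262e-01) = 79.877671
iter 5: u=0.995898  f(a)=+0.000e+00  f'(a)=-7.262e-01  a ← 79.877671 − (+0.000e+00/-7.262e-01) = 79.877671
converged: |Δa| < 1e-12 after 5 iterations
sag = a·(cosh(S/(2a)) − 1) = 79.877671·(cosh(0.995898) − 1) = 42.995973
T_max/T_min = cosh(S/(2a)) = 1.538273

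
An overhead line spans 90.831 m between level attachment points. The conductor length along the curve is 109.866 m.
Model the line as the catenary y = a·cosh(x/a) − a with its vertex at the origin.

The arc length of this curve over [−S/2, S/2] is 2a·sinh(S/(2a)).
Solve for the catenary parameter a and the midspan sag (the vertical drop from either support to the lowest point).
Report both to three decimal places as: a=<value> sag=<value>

a=41.717 sag=27.261

seed: a₀ = √(S³/(24(L−S))) = √(90.831³/(24·19.035)) = 40.501311
iter 1: u=1.121334  f(a)=+1.233e+00  f'(a)=-1.064e+00  a ← 40.501311 − (+1.233e+00/-1.064e+00) = 41.660759
iter 2: u=1.090127  f(a)=+5.494e-02  f'(a)=-9.707e-01  a ← 41.660759 − (+5.494e-02/-9.707e-01) = 41.717352
iter 3: u=1.088648  f(a)=+1.203e-04  f'(a)=-9.665e-01  a ← 41.717352 − (+1.203e-04/-9.665e-01) = 41.717476
iter 4: u=1.088644  f(a)=+5.794e-10  f'(a)=-9.665e-01  a ← 41.717476 − (+5.794e-10/-9.665e-01) = 41.717476
iter 5: u=1.088644  f(a)=+1.421e-14  f'(a)=-9.665e-01  a ← 41.717476 − (+1.421e-14/-9.665e-01) = 41.717476
converged: |Δa| < 1e-12 after 5 iterations
sag = a·(cosh(S/(2a)) − 1) = 41.717476·(cosh(1.088644) − 1) = 27.260653
T_max/T_min = cosh(S/(2a)) = 1.653459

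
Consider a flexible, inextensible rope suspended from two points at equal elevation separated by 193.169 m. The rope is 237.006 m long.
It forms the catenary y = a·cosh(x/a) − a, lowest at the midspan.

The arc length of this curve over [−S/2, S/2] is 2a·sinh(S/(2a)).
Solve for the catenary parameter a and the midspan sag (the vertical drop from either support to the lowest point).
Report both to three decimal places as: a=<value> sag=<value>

a=85.453 sag=60.647

seed: a₀ = √(S³/(24(L−S))) = √(193.169³/(24·43.837)) = 82.771364
iter 1: u=1.166883  f(a)=+3.083e+00  f'(a)=-1.211e+00  a ← 82.771364 − (+3.083e+00/-1.211e+00) = 85.317982
iter 2: u=1.132053  f(a)=+1.480e-01  f'(a)=-1.097e+00  a ← 85.317982 − (+1.480e-01/-1.097e+00) = 85.452908
iter 3: u=1.130266  f(a)=+3.792e-04  f'(a)=-1.091e+00  a ← 85.452908 − (+3.792e-04/-1.091e+00) = 85.453256
iter 4: u=1.130261  f(a)=+2.503e-09  f'(a)=-1.091e+00  a ← 85.453256 − (+2.503e-09/-1.091e+00) = 85.453256
iter 5: u=1.130261  f(a)=+2.842e-14  f'(a)=-1.091e+00  a ← 85.453256 − (+2.842e-14/-1.091e+00) = 85.453256
converged: |Δa| < 1e-12 after 5 iterations
sag = a·(cosh(S/(2a)) − 1) = 85.453256·(cosh(1.130261) − 1) = 60.646778
T_max/T_min = cosh(S/(2a)) = 1.709707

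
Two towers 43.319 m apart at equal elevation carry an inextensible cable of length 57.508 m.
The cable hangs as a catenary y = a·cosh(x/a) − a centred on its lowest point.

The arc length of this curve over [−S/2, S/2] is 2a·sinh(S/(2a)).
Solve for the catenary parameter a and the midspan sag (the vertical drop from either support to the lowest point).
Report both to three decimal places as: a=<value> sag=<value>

a=16.159 sag=16.825

seed: a₀ = √(S³/(24(L−S))) = √(43.319³/(24·14.189)) = 15.450272
iter 1: u=1.401885  f(a)=+1.461e+00  f'(a)=-2.224e+00  a ← 15.450272 − (+1.461e+00/-2.224e+00) = 16.107347
iter 2: u=1.344697  f(a)=+9.839e-02  f'(a)=-1.934e+00  a ← 16.107347 − (+9.839e-02/-1.934e+00) = 16.158231
iter 3: u=1.340462  f(a)=+5.173e-04  f'(a)=-1.913e+00  a ← 16.158231 − (+5.173e-04/-1.913e+00) = 16.158501
iter 4: u=1.340440  f(a)=+1.446e-08  f'(a)=-1.913e+00  a ← 16.158501 − (+1.446e-08/-1.913e+00) = 16.158501
iter 5: u=1.340440  f(a)=+1.421e-14  f'(a)=-1.913e+00  a ← 16.158501 − (+1.421e-14/-1.913e+00) = 16.158501
converged: |Δa| < 1e-12 after 5 iterations
sag = a·(cosh(S/(2a)) − 1) = 16.158501·(cosh(1.340440) − 1) = 16.824672
T_max/T_min = cosh(S/(2a)) = 2.041227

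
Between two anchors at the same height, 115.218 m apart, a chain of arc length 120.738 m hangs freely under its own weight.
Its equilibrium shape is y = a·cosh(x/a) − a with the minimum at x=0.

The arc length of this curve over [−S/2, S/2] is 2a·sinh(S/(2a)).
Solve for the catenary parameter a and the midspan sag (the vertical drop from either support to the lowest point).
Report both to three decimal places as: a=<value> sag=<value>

seed: a₀ = √(S³/(24(L−S))) = √(115.218³/(24·5.520)) = 107.449733
iter 1: u=0.536148  f(a)=+7.988e-02  f'(a)=-1.057e-01  a ← 107.449733 − (+7.988e-02/-1.057e-01) = 108.205270
iter 2: u=0.532405  f(a)=+8.504e-04  f'(a)=-1.035e-01  a ← 108.205270 − (+8.504e-04/-1.035e-01) = 108.213488
iter 3: u=0.532364  f(a)=+9.868e-08  f'(a)=-1.035e-01  a ← 108.213488 − (+9.868e-08/-1.035e-01) = 108.213489
iter 4: u=0.532364  f(a)=+0.000e+00  f'(a)=-1.035e-01  a ← 108.213489 − (+0.000e+00/-1.035e-01) = 108.213489
converged: |Δa| < 1e-12 after 4 iterations
sag = a·(cosh(S/(2a)) − 1) = 108.213489·(cosh(0.532364) − 1) = 15.700091
T_max/T_min = cosh(S/(2a)) = 1.145084

a=108.213 sag=15.700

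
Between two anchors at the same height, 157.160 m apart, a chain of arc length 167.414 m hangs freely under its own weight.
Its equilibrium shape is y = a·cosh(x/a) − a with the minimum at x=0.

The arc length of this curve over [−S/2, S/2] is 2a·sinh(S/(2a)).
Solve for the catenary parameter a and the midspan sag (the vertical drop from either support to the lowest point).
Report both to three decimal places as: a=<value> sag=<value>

a=126.803 sag=25.137

seed: a₀ = √(S³/(24(L−S))) = √(157.160³/(24·10.254)) = 125.591646
iter 1: u=0.625679  f(a)=+2.026e-01  f'(a)=-1.698e-01  a ← 125.591646 − (+2.026e-01/-1.698e-01) = 126.784939
iter 2: u=0.619790  f(a)=+2.924e-03  f'(a)=-1.649e-01  a ← 126.784939 − (+2.924e-03/-1.649e-01) = 126.802668
iter 3: u=0.619703  f(a)=+6.286e-07  f'(a)=-1.648e-01  a ← 126.802668 − (+6.286e-07/-1.648e-01) = 126.802671
iter 4: u=0.619703  f(a)=+5.684e-14  f'(a)=-1.648e-01  a ← 126.802671 − (+5.684e-14/-1.648e-01) = 126.802671
converged: |Δa| < 1e-12 after 4 iterations
sag = a·(cosh(S/(2a)) − 1) = 126.802671·(cosh(0.619703) − 1) = 25.137380
T_max/T_min = cosh(S/(2a)) = 1.198240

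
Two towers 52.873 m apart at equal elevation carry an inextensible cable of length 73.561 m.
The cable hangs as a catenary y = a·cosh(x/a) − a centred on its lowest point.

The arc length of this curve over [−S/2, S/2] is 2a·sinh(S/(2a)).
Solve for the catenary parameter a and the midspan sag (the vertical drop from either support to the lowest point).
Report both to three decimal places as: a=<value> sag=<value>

a=18.187 sag=22.844

seed: a₀ = √(S³/(24(L−S))) = √(52.873³/(24·20.688)) = 17.253851
iter 1: u=1.532209  f(a)=+2.569e+00  f'(a)=-3.010e+00  a ← 17.253851 − (+2.569e+00/-3.010e+00) = 18.107130
iter 2: u=1.460005  f(a)=+2.028e-01  f'(a)=-2.552e+00  a ← 18.107130 − (+2.028e-01/-2.552e+00) = 18.186613
iter 3: u=1.453624  f(a)=+1.505e-03  f'(a)=-2.514e+00  a ← 18.186613 − (+1.505e-03/-2.514e+00) = 18.187211
iter 4: u=1.453576  f(a)=+8.415e-08  f'(a)=-2.514e+00  a ← 18.187211 − (+8.415e-08/-2.514e+00) = 18.187211
iter 5: u=1.453576  f(a)=+1.421e-14  f'(a)=-2.514e+00  a ← 18.187211 − (+1.421e-14/-2.514e+00) = 18.187211
converged: |Δa| < 1e-12 after 5 iterations
sag = a·(cosh(S/(2a)) − 1) = 18.187211·(cosh(1.453576) − 1) = 22.844238
T_max/T_min = cosh(S/(2a)) = 2.256061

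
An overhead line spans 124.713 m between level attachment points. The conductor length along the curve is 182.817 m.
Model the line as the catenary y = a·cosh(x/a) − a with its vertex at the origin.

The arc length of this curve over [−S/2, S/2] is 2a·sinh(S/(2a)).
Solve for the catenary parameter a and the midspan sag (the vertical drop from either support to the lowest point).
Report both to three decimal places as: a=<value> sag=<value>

a=39.665 sag=59.978

seed: a₀ = √(S³/(24(L−S))) = √(124.713³/(24·58.104)) = 37.295716
iter 1: u=1.671948  f(a)=+8.683e+00  f'(a)=-4.078e+00  a ← 37.295716 − (+8.683e+00/-4.078e+00) = 39.424771
iter 2: u=1.581658  f(a)=+7.990e-01  f'(a)=-3.359e+00  a ← 39.424771 − (+7.990e-01/-3.359e+00) = 39.662618
iter 3: u=1.572173  f(a)=+8.281e-03  f'(a)=-3.290e+00  a ← 39.662618 − (+8.281e-03/-3.290e+00) = 39.665135
iter 4: u=1.572073  f(a)=+9.097e-07  f'(a)=-3.289e+00  a ← 39.665135 − (+9.097e-07/-3.289e+00) = 39.665135
iter 5: u=1.572073  f(a)=+0.000e+00  f'(a)=-3.289e+00  a ← 39.665135 − (+0.000e+00/-3.289e+00) = 39.665135
converged: |Δa| < 1e-12 after 5 iterations
sag = a·(cosh(S/(2a)) − 1) = 39.665135·(cosh(1.572073) − 1) = 59.978414
T_max/T_min = cosh(S/(2a)) = 2.512119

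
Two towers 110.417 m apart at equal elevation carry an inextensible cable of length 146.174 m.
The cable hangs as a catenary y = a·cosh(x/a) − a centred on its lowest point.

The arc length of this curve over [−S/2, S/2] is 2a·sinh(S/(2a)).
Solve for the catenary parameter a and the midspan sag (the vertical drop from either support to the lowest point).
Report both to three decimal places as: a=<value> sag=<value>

seed: a₀ = √(S³/(24(L−S))) = √(110.417³/(24·35.757)) = 39.606618
iter 1: u=1.393921  f(a)=+3.639e+00  f'(a)=-2.182e+00  a ← 39.606618 − (+3.639e+00/-2.182e+00) = 41.274571
iter 2: u=1.337591  f(a)=+2.425e-01  f'(a)=-1.900e+00  a ← 41.274571 − (+2.425e-01/-1.900e+00) = 41.402219
iter 3: u=1.333467  f(a)=+1.247e-03  f'(a)=-1.880e+00  a ← 41.402219 − (+1.247e-03/-1.880e+00) = 41.402882
iter 4: u=1.333446  f(a)=+3.334e-08  f'(a)=-1.880e+00  a ← 41.402882 − (+3.334e-08/-1.880e+00) = 41.402882
iter 5: u=1.333446  f(a)=+2.842e-14  f'(a)=-1.880e+00  a ← 41.402882 − (+2.842e-14/-1.880e+00) = 41.402882
converged: |Δa| < 1e-12 after 5 iterations
sag = a·(cosh(S/(2a)) − 1) = 41.402882·(cosh(1.333446) − 1) = 42.596572
T_max/T_min = cosh(S/(2a)) = 2.028831

a=41.403 sag=42.597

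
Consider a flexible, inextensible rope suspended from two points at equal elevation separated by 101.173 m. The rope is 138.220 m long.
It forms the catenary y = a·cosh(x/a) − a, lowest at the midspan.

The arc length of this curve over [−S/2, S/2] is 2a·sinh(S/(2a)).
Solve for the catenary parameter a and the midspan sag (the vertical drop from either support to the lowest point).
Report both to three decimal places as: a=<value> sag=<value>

seed: a₀ = √(S³/(24(L−S))) = √(101.173³/(24·37.047)) = 34.128311
iter 1: u=1.482244  f(a)=+4.289e+00  f'(a)=-2.687e+00  a ← 34.128311 − (+4.289e+00/-2.687e+00) = 35.724585
iter 2: u=1.416014  f(a)=+3.193e-01  f'(a)=-2.301e+00  a ← 35.724585 − (+3.193e-01/-2.301e+00) = 35.863372
iter 3: u=1.410534  f(a)=+2.084e-03  f'(a)=-2.271e+00  a ← 35.863372 − (+2.084e-03/-2.271e+00) = 35.864290
iter 4: u=1.410498  f(a)=+9.004e-08  f'(a)=-2.270e+00  a ← 35.864290 − (+9.004e-08/-2.270e+00) = 35.864290
iter 5: u=1.410498  f(a)=-2.842e-14  f'(a)=-2.270e+00  a ← 35.864290 − (-2.842e-14/-2.270e+00) = 35.864290
converged: |Δa| < 1e-12 after 5 iterations
sag = a·(cosh(S/(2a)) − 1) = 35.864290·(cosh(1.410498) − 1) = 41.997378
T_max/T_min = cosh(S/(2a)) = 2.171008

a=35.864 sag=41.997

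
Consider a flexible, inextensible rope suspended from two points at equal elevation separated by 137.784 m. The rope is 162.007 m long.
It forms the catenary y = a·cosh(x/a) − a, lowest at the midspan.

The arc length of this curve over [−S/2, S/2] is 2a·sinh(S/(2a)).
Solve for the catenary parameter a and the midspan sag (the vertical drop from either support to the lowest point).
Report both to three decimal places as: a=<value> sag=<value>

seed: a₀ = √(S³/(24(L−S))) = √(137.784³/(24·24.223)) = 67.077767
iter 1: u=1.027047  f(a)=+1.310e+00  f'(a)=-8.013e-01  a ← 67.077767 − (+1.310e+00/-8.013e-01) = 68.712655
iter 2: u=1.002610  f(a)=+4.943e-02  f'(a)=-7.419e-01  a ← 68.712655 − (+4.943e-02/-7.419e-01) = 68.779276
iter 3: u=1.001639  f(a)=+7.646e-05  f'(a)=-7.396e-01  a ← 68.779276 − (+7.646e-05/-7.396e-01) = 68.779379
iter 4: u=1.001637  f(a)=+1.836e-10  f'(a)=-7.396e-01  a ← 68.779379 − (+1.836e-10/-7.396e-01) = 68.779379
iter 5: u=1.001637  f(a)=-2.842e-14  f'(a)=-7.396e-01  a ← 68.779379 − (-2.842e-14/-7.396e-01) = 68.779379
converged: |Δa| < 1e-12 after 5 iterations
sag = a·(cosh(S/(2a)) − 1) = 68.779379·(cosh(1.001637) − 1) = 37.485243
T_max/T_min = cosh(S/(2a)) = 1.545007

a=68.779 sag=37.485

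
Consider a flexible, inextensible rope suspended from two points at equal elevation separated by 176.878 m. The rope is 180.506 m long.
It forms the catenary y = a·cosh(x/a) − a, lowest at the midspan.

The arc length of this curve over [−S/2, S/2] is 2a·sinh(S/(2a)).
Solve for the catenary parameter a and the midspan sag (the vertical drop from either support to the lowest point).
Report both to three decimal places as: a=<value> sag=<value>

seed: a₀ = √(S³/(24(L−S))) = √(176.878³/(24·3.628)) = 252.099200
iter 1: u=0.350810  f(a)=+2.239e-02  f'(a)=-2.914e-02  a ← 252.099200 − (+2.239e-02/-2.914e-02) = 252.867612
iter 2: u=0.349744  f(a)=+1.028e-04  f'(a)=-2.887e-02  a ← 252.867612 − (+1.028e-04/-2.887e-02) = 252.871172
iter 3: u=0.349739  f(a)=+2.188e-09  f'(a)=-2.887e-02  a ← 252.871172 − (+2.188e-09/-2.887e-02) = 252.871172
iter 4: u=0.349739  f(a)=+0.000e+00  f'(a)=-2.887e-02  a ← 252.871172 − (+0.000e+00/-2.887e-02) = 252.871172
converged: |Δa| < 1e-12 after 4 iterations
sag = a·(cosh(S/(2a)) − 1) = 252.871172·(cosh(0.349739) − 1) = 15.623583
T_max/T_min = cosh(S/(2a)) = 1.061785

a=252.871 sag=15.624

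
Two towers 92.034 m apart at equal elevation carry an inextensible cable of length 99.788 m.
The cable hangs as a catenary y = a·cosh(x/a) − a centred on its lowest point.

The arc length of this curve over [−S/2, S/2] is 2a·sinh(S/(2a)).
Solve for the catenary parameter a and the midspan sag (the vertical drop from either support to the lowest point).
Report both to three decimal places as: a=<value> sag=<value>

seed: a₀ = √(S³/(24(L−S))) = √(92.034³/(24·7.754)) = 64.722298
iter 1: u=0.710991  f(a)=+1.984e-01  f'(a)=-2.519e-01  a ← 64.722298 − (+1.984e-01/-2.519e-01) = 65.509629
iter 2: u=0.702446  f(a)=+3.678e-03  f'(a)=-2.427e-01  a ← 65.509629 − (+3.678e-03/-2.427e-01) = 65.524783
iter 3: u=0.702284  f(a)=+1.317e-06  f'(a)=-2.425e-01  a ← 65.524783 − (+1.317e-06/-2.425e-01) = 65.524789
iter 4: u=0.702284  f(a)=+1.563e-13  f'(a)=-2.425e-01  a ← 65.524789 − (+1.563e-13/-2.425e-01) = 65.524789
converged: |Δa| < 1e-12 after 4 iterations
sag = a·(cosh(S/(2a)) − 1) = 65.524789·(cosh(0.702284) − 1) = 16.833630
T_max/T_min = cosh(S/(2a)) = 1.256905

a=65.525 sag=16.834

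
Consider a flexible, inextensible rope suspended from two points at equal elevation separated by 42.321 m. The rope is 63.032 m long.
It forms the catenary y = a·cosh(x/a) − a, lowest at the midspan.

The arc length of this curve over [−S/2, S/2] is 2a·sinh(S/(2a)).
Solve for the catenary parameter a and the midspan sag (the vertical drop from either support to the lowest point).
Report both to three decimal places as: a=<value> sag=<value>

a=13.169 sag=20.987

seed: a₀ = √(S³/(24(L−S))) = √(42.321³/(24·20.711)) = 12.348884
iter 1: u=1.713556  f(a)=+3.262e+00  f'(a)=-4.448e+00  a ← 12.348884 − (+3.262e+00/-4.448e+00) = 13.082226
iter 2: u=1.617500  f(a)=+3.132e-01  f'(a)=-3.632e+00  a ← 13.082226 − (+3.132e-01/-3.632e+00) = 13.168457
iter 3: u=1.606908  f(a)=+3.563e-03  f'(a)=-3.550e+00  a ← 13.168457 − (+3.563e-03/-3.550e+00) = 13.169461
iter 4: u=1.606786  f(a)=+4.728e-07  f'(a)=-3.549e+00  a ← 13.169461 − (+4.728e-07/-3.549e+00) = 13.169461
iter 5: u=1.606786  f(a)=+0.000e+00  f'(a)=-3.549e+00  a ← 13.169461 − (+0.000e+00/-3.549e+00) = 13.169461
converged: |Δa| < 1e-12 after 5 iterations
sag = a·(cosh(S/(2a)) − 1) = 13.169461·(cosh(1.606786) − 1) = 20.987426
T_max/T_min = cosh(S/(2a)) = 2.593644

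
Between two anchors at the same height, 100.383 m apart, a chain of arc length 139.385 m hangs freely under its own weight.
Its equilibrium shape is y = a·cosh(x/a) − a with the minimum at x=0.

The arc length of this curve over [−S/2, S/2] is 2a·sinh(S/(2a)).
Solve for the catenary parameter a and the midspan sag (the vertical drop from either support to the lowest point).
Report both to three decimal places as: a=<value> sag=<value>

a=34.640 sag=43.187

seed: a₀ = √(S³/(24(L−S))) = √(100.383³/(24·39.002)) = 32.873141
iter 1: u=1.526824  f(a)=+4.807e+00  f'(a)=-2.974e+00  a ← 32.873141 − (+4.807e+00/-2.974e+00) = 34.489315
iter 2: u=1.455277  f(a)=+3.772e-01  f'(a)=-2.524e+00  a ← 34.489315 − (+3.772e-01/-2.524e+00) = 34.638763
iter 3: u=1.448998  f(a)=+2.760e-03  f'(a)=-2.487e+00  a ← 34.638763 − (+2.760e-03/-2.487e+00) = 34.639873
iter 4: u=1.448952  f(a)=+1.502e-07  f'(a)=-2.487e+00  a ← 34.639873 − (+1.502e-07/-2.487e+00) = 34.639873
iter 5: u=1.448952  f(a)=+0.000e+00  f'(a)=-2.487e+00  a ← 34.639873 − (+0.000e+00/-2.487e+00) = 34.639873
converged: |Δa| < 1e-12 after 5 iterations
sag = a·(cosh(S/(2a)) − 1) = 34.639873·(cosh(1.448952) − 1) = 43.186635
T_max/T_min = cosh(S/(2a)) = 2.246732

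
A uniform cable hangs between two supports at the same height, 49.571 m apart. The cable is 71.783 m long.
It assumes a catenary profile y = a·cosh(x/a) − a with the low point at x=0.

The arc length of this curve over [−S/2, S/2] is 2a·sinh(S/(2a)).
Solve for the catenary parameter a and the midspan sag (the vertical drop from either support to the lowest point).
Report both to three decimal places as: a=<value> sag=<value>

seed: a₀ = √(S³/(24(L−S))) = √(49.571³/(24·22.212)) = 15.116180
iter 1: u=1.639667  f(a)=+3.184e+00  f'(a)=-3.809e+00  a ← 15.116180 − (+3.184e+00/-3.809e+00) = 15.952239
iter 2: u=1.553732  f(a)=+2.833e-01  f'(a)=-3.159e+00  a ← 15.952239 − (+2.833e-01/-3.159e+00) = 16.041921
iter 3: u=1.545046  f(a)=+2.725e-03  f'(a)=-3.098e+00  a ← 16.041921 − (+2.725e-03/-3.098e+00) = 16.042801
iter 4: u=1.544961  f(a)=+2.576e-07  f'(a)=-3.098e+00  a ← 16.042801 − (+2.576e-07/-3.098e+00) = 16.042801
iter 5: u=1.544961  f(a)=+0.000e+00  f'(a)=-3.098e+00  a ← 16.042801 − (+0.000e+00/-3.098e+00) = 16.042801
converged: |Δa| < 1e-12 after 5 iterations
sag = a·(cosh(S/(2a)) − 1) = 16.042801·(cosh(1.544961) − 1) = 23.270953
T_max/T_min = cosh(S/(2a)) = 2.450554

a=16.043 sag=23.271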